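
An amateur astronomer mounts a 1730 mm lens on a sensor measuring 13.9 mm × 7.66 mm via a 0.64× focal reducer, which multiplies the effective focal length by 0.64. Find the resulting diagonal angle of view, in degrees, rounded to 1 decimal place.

Effective focal length f = 1730 × 0.64 = 1107.2 mm.
Sensor diagonal = √(13.9² + 7.66²) = √251.8856 ≈ 15.8709 mm.
α = 2·arctan(15.871 / (2 × 1107.2)) = 2·arctan(0.00717) ≈ 0.8213°.

0.8°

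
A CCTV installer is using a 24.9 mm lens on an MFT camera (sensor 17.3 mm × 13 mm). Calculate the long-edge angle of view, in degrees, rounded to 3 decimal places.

Angle of view α = 2·arctan(w/2f) with w = 17.3 mm and f = 24.9 mm.
w/2f = 0.34739; arctan(0.34739) ≈ 19.1567°, so α ≈ 38.3134°.

38.313°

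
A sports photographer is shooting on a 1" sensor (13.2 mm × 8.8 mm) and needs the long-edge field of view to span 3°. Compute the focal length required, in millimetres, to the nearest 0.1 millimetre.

From α = 2·arctan(w/2f) we get f = w / (2·tan(α/2)).
With w = 13.2 mm and α/2 = 1.5°, tan(α/2) ≈ 0.02619, so f ≈ 13.2 / 0.05237 ≈ 252.0438 mm.

252.0 mm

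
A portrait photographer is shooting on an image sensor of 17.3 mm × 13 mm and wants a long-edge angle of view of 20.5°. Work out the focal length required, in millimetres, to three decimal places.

From α = 2·arctan(w/2f) we get f = w / (2·tan(α/2)).
With w = 17.3 mm and α/2 = 10.25°, tan(α/2) ≈ 0.18083, so f ≈ 17.3 / 0.36166 ≈ 47.8351 mm.

47.835 mm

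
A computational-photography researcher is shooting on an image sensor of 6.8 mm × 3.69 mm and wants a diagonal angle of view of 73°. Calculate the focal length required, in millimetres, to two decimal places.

Sensor diagonal = √(6.8² + 3.69²) = √59.8561 ≈ 7.7367 mm.
From α = 2·arctan(d/2f) we get f = d / (2·tan(α/2)).
With d = 7.7367 mm and α/2 = 36.5°, tan(α/2) ≈ 0.73996, so f ≈ 7.7367 / 1.47992 ≈ 5.2278 mm.

5.23 mm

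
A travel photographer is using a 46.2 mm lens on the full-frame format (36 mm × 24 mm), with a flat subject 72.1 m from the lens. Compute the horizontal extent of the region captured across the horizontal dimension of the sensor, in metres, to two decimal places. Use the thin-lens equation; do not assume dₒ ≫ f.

56.15 m

dₒ: 72.1 m = 72100 mm.
Similar triangles through the lens centre give W/dₒ = w/dᵢ; with 1/f = 1/dₒ + 1/dᵢ this gives W = w·(dₒ − f)/f.
W = 36 mm × (72100 − 46.2) / 46.2 = 36 × 1559.6061 ≈ 56145.818 mm = 56.1458 m.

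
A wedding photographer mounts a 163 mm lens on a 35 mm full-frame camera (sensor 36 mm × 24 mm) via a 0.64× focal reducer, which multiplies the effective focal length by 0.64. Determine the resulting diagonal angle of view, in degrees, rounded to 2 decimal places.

23.43°

Effective focal length f = 163 × 0.64 = 104.32 mm.
Sensor diagonal = √(36² + 24²) = √1872.0000 ≈ 43.2666 mm.
α = 2·arctan(43.267 / (2 × 104.32)) = 2·arctan(0.20737) ≈ 23.4313°.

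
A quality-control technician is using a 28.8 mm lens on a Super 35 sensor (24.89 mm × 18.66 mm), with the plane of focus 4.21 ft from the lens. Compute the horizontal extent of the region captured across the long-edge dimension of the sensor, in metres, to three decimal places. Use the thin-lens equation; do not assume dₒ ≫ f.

dₒ: 4.21 ft × 304.8 mm/ft = 1283.21 mm.
Similar triangles through the lens centre give W/dₒ = w/dᵢ; with 1/f = 1/dₒ + 1/dᵢ this gives W = w·(dₒ − f)/f.
W = 24.89 mm × (1283.21 − 28.8) / 28.8 = 24.89 × 43.5558 ≈ 1084.105 mm = 1.0841 m.

1.084 m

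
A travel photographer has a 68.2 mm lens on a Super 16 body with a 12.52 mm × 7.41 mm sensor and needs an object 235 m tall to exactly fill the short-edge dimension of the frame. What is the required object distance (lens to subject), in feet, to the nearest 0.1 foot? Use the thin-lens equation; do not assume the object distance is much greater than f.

W: 235 m = 235000 mm.
Magnification m = h/W = dᵢ/dₒ; combined with 1/f = 1/dₒ + 1/dᵢ this gives dₒ = f·(1 + W/h).
dₒ = 68.2 mm × (1 + 235000/7.41) = 68.2 × 31714.9001 ≈ 2162956.189 mm = 2162956.189/304.8 ft = 7096.31 ft.

7096.3 ft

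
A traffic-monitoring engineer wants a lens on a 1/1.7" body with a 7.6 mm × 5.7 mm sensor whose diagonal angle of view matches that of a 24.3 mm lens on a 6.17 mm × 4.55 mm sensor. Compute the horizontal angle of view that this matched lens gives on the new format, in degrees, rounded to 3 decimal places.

Sensor diagonal = √(6.17² + 4.55²) = √58.7714 ≈ 7.6663 mm.
Sensor diagonal = √(7.6² + 5.7²) = √90.2500 ≈ 9.5000 mm.
Equal diagonal AOV ⇒ f₂ = f₁ · 9.5000/7.6663 = 24.3 × 1.23920 ≈ 30.1125 mm.
Horizontal AOV on the new format = 2·arctan(7.6 / (2 × 30.1125)) = 2·arctan(0.12619) ≈ 14.3847°.

14.385°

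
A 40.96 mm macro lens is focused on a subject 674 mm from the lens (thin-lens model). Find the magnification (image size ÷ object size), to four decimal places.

Thin lens: 1/f = 1/dₒ + 1/dᵢ → 1/dᵢ = 1/40.96 − 1/674 = 0.0229304 mm⁻¹, so dᵢ ≈ 43.6103 mm.
Magnification m = dᵢ/dₒ = 43.6103/674 ≈ 0.06470.

0.0647×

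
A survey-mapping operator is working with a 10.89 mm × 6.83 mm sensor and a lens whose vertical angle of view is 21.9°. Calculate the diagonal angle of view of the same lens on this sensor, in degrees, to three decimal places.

From the vertical AOV: f = 6.83 / (2·tan(10.95°)) = 6.83 / 0.38695 ≈ 17.6509 mm.
Sensor diagonal = √(10.89² + 6.83²) = √165.2410 ≈ 12.8546 mm.
Diagonal AOV = 2·arctan(12.8546 / (2 × 17.6509)) = 2·arctan(0.36414) ≈ 40.0167°.

40.017°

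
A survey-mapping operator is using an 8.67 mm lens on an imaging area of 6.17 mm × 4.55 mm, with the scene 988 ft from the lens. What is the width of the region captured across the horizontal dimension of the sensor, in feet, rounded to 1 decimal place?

703.1 ft

dₒ: 988 ft × 304.8 mm/ft = 301142.39 mm.
Similar triangles through the lens centre give W/dₒ = w/dᵢ; with 1/f = 1/dₒ + 1/dᵢ this gives W = w·(dₒ − f)/f.
W = 6.17 mm × (301142 − 8.67) / 8.67 = 6.17 × 34732.8397 ≈ 214301.621 mm = 214301.621/304.8 ft = 703.089 ft.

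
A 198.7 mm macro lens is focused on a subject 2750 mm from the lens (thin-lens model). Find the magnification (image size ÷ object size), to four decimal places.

Thin lens: 1/f = 1/dₒ + 1/dᵢ → 1/dᵢ = 1/198.7 − 1/2750 = 0.0046691 mm⁻¹, so dᵢ ≈ 214.1751 mm.
Magnification m = dᵢ/dₒ = 214.1751/2750 ≈ 0.07788.

0.0779×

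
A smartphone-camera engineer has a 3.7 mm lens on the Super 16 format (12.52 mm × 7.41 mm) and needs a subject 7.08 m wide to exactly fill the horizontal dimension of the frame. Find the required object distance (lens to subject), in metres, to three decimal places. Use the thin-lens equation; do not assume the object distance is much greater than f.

2.096 m

W: 7.08 m = 7080 mm.
Magnification m = w/W = dᵢ/dₒ; combined with 1/f = 1/dₒ + 1/dᵢ this gives dₒ = f·(1 + W/w).
dₒ = 3.7 mm × (1 + 7080/12.52) = 3.7 × 566.4952 ≈ 2096.032 mm = 2.09603 m.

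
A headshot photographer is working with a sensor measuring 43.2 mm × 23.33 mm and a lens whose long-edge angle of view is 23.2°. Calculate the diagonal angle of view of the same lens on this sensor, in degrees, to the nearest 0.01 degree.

From the long-edge AOV: f = 43.2 / (2·tan(11.6°)) = 43.2 / 0.41054 ≈ 105.2270 mm.
Sensor diagonal = √(43.2² + 23.33²) = √2410.5289 ≈ 49.0971 mm.
Diagonal AOV = 2·arctan(49.0971 / (2 × 105.2270)) = 2·arctan(0.23329) ≈ 26.2635°.

26.26°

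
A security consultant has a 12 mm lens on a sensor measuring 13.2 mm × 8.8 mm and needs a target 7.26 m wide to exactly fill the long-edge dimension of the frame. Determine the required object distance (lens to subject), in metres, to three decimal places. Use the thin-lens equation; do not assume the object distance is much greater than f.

W: 7.26 m = 7260 mm.
Magnification m = w/W = dᵢ/dₒ; combined with 1/f = 1/dₒ + 1/dᵢ this gives dₒ = f·(1 + W/w).
dₒ = 12 mm × (1 + 7260/13.2) = 12 × 551.0000 ≈ 6612.000 mm = 6.612 m.

6.612 m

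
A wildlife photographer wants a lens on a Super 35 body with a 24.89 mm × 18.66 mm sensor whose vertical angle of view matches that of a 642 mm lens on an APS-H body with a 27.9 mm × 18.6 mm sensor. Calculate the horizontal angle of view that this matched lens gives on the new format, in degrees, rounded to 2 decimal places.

2.21°

Equal vertical AOV ⇒ f₂ = f₁ · 18.66/18.6 = 642 × 1.00323 ≈ 644.0710 mm.
Horizontal AOV on the new format = 2·arctan(24.89 / (2 × 644.0710)) = 2·arctan(0.01932) ≈ 2.2139°.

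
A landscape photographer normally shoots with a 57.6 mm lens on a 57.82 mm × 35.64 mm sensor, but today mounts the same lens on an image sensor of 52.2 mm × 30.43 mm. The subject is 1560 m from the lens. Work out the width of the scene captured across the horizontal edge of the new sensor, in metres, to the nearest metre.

The focal length stays 57.6 mm; the relevant sensor dimension is now w = 52.2 mm. Object distance dₒ = 1560 m = 1.56e+06 mm.
Thin-lens field width W = w·(dₒ − f)/f = 52.2 × (1.56e+06 − 57.6)/57.6 ≈ 1413697.800 mm = 1413.7 m.

1414 m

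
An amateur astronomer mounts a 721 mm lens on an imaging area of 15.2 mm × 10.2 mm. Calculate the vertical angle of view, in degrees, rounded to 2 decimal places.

Angle of view α = 2·arctan(h/2f) with h = 10.2 mm and f = 721 mm.
h/2f = 0.00707; arctan(0.00707) ≈ 0.4053°, so α ≈ 0.8106°.

0.81°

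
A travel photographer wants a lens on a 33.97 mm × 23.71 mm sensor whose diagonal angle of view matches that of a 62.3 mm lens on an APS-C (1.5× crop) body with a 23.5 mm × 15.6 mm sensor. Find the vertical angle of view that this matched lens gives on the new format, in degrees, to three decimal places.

14.765°

Sensor diagonal = √(23.5² + 15.6²) = √795.6100 ≈ 28.2066 mm.
Sensor diagonal = √(33.97² + 23.71²) = √1716.1250 ≈ 41.4261 mm.
Equal diagonal AOV ⇒ f₂ = f₁ · 41.4261/28.2066 = 62.3 × 1.46867 ≈ 91.4982 mm.
Vertical AOV on the new format = 2·arctan(23.71 / (2 × 91.4982)) = 2·arctan(0.12957) ≈ 14.7649°.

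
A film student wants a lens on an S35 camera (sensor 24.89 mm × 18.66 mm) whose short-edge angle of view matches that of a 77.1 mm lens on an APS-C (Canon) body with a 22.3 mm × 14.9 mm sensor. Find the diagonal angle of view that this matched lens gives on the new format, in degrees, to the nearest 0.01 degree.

18.30°

Equal short-edge AOV ⇒ f₂ = f₁ · 18.66/14.9 = 77.1 × 1.25235 ≈ 96.5561 mm.
Sensor diagonal = √(24.89² + 18.66²) = √967.7077 ≈ 31.1080 mm.
Diagonal AOV on the new format = 2·arctan(31.1080 / (2 × 96.5561)) = 2·arctan(0.16109) ≈ 18.3021°.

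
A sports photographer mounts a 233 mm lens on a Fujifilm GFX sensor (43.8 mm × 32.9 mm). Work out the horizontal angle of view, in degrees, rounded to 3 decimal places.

Angle of view α = 2·arctan(w/2f) with w = 43.8 mm and f = 233 mm.
w/2f = 0.09399; arctan(0.09399) ≈ 5.3695°, so α ≈ 10.7391°.

10.739°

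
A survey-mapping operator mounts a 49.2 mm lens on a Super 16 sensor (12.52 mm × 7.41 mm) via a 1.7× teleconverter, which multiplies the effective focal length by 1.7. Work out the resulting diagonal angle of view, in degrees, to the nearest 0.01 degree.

9.94°

Effective focal length f = 49.2 × 1.7 = 83.64 mm.
Sensor diagonal = √(12.52² + 7.41²) = √211.6585 ≈ 14.5485 mm.
α = 2·arctan(14.548 / (2 × 83.64)) = 2·arctan(0.08697) ≈ 9.9411°.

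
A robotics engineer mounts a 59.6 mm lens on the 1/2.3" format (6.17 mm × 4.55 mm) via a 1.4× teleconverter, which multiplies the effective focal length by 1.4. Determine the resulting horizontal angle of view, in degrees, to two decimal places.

Effective focal length f = 59.6 × 1.4 = 83.44 mm.
α = 2·arctan(6.17 / (2 × 83.44)) = 2·arctan(0.03697) ≈ 4.2348°.

4.23°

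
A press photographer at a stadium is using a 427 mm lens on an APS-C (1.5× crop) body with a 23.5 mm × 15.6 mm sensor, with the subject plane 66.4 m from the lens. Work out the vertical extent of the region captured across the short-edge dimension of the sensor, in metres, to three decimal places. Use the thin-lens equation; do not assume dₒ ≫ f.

2.410 m

dₒ: 66.4 m = 66400 mm.
Similar triangles through the lens centre give W/dₒ = h/dᵢ; with 1/f = 1/dₒ + 1/dᵢ this gives W = h·(dₒ − f)/f.
W = 15.6 mm × (66400 − 427) / 427 = 15.6 × 154.5035 ≈ 2410.255 mm = 2.41025 m.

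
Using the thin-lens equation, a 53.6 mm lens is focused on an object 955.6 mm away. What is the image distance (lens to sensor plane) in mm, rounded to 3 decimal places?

56.785 mm

1/dᵢ = 1/f − 1/dₒ = 1/53.6 − 1/955.6 = 0.0176103 mm⁻¹.
dᵢ = 1/0.0176103 ≈ 56.7851 mm.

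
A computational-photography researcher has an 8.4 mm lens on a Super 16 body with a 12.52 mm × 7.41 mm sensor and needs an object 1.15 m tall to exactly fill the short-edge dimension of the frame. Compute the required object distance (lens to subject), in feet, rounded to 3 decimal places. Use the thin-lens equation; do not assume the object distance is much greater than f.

4.305 ft

W: 1.15 m = 1150 mm.
Magnification m = h/W = dᵢ/dₒ; combined with 1/f = 1/dₒ + 1/dᵢ this gives dₒ = f·(1 + W/h).
dₒ = 8.4 mm × (1 + 1150/7.41) = 8.4 × 156.1957 ≈ 1312.044 mm = 1312.044/304.8 ft = 4.30461 ft.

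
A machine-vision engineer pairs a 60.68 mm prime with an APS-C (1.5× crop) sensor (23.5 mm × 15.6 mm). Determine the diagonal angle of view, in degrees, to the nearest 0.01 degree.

26.17°

Sensor diagonal = √(23.5² + 15.6²) = √795.6100 ≈ 28.2066 mm.
Angle of view α = 2·arctan(d/2f) with d = 28.2066 mm and f = 60.68 mm.
d/2f = 0.23242; arctan(0.23242) ≈ 13.0844°, so α ≈ 26.1688°.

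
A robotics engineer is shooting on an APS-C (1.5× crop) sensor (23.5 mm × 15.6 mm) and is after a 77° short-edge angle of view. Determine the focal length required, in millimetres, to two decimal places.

From α = 2·arctan(h/2f) we get f = h / (2·tan(α/2)).
With h = 15.6 mm and α/2 = 38.5°, tan(α/2) ≈ 0.79544, so f ≈ 15.6 / 1.59087 ≈ 9.8059 mm.

9.81 mm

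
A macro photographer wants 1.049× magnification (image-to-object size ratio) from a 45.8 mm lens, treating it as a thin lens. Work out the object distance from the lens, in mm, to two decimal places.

With m = dᵢ/dₒ and 1/f = 1/dₒ + 1/dᵢ, substituting dᵢ = m·dₒ gives 1/f = (1 + 1/m)/dₒ, hence dₒ = f·(1 + 1/m).
dₒ = 45.8 × (1 + 1/1.049) = 45.8 × 1.95329 ≈ 89.461 mm.

89.46 mm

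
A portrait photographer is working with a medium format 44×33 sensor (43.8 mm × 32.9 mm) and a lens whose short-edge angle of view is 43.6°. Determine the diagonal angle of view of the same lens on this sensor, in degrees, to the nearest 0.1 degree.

From the short-edge AOV: f = 32.9 / (2·tan(21.8°)) = 32.9 / 0.79994 ≈ 41.1279 mm.
Sensor diagonal = √(43.8² + 32.9²) = √3000.8500 ≈ 54.7800 mm.
Diagonal AOV = 2·arctan(54.7800 / (2 × 41.1279)) = 2·arctan(0.66597) ≈ 67.3249°.

67.3°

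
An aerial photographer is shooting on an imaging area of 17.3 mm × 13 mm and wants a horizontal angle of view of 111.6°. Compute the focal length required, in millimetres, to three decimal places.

5.879 mm

From α = 2·arctan(w/2f) we get f = w / (2·tan(α/2)).
With w = 17.3 mm and α/2 = 55.8°, tan(α/2) ≈ 1.47146, so f ≈ 17.3 / 2.94291 ≈ 5.8785 mm.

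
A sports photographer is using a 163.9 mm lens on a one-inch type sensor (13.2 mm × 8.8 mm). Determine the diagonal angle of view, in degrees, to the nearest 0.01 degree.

5.54°

Sensor diagonal = √(13.2² + 8.8²) = √251.6800 ≈ 15.8644 mm.
Angle of view α = 2·arctan(d/2f) with d = 15.8644 mm and f = 163.9 mm.
d/2f = 0.04840; arctan(0.04840) ≈ 2.7708°, so α ≈ 5.5415°.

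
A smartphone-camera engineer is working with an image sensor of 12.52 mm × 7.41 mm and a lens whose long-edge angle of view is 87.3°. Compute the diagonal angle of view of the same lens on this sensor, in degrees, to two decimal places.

From the long-edge AOV: f = 12.52 / (2·tan(43.65°)) = 12.52 / 1.90791 ≈ 6.5622 mm.
Sensor diagonal = √(12.52² + 7.41²) = √211.6585 ≈ 14.5485 mm.
Diagonal AOV = 2·arctan(14.5485 / (2 × 6.5622)) = 2·arctan(1.10851) ≈ 95.8921°.

95.89°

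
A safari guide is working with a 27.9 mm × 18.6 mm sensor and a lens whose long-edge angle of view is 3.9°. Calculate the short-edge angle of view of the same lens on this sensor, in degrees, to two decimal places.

From the long-edge AOV: f = 27.9 / (2·tan(1.95°)) = 27.9 / 0.06809 ≈ 409.7269 mm.
Short-edge AOV = 2·arctan(18.6 / (2 × 409.7269)) = 2·arctan(0.02270) ≈ 2.6006°.

2.60°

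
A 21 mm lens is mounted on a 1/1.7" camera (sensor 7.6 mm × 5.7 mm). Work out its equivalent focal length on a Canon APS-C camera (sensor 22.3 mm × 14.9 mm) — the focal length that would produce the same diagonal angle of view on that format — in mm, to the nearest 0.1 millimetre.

59.3 mm

Sensor diagonal = √(7.6² + 5.7²) = √90.2500 ≈ 9.5000 mm.
Sensor diagonal = √(22.3² + 14.9²) = √719.3000 ≈ 26.8198 mm.
Equal angle of view means equal diagonal/f ratio, so f₂ = f₁ · (diagonal₂/diagonal₁) = 21 × 26.8198/9.5000.
f₂ = 21 × 2.82313 ≈ 59.286 mm.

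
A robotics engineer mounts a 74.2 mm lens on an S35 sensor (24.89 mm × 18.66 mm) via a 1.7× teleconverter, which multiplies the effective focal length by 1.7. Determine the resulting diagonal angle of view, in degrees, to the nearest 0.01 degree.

Effective focal length f = 74.2 × 1.7 = 126.14 mm.
Sensor diagonal = √(24.89² + 18.66²) = √967.7077 ≈ 31.1080 mm.
α = 2·arctan(31.108 / (2 × 126.14)) = 2·arctan(0.12331) ≈ 14.0590°.

14.06°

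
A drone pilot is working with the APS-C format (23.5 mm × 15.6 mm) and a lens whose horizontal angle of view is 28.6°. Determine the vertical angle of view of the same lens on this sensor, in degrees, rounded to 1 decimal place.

19.2°

From the horizontal AOV: f = 23.5 / (2·tan(14.3°)) = 23.5 / 0.50979 ≈ 46.0971 mm.
Vertical AOV = 2·arctan(15.6 / (2 × 46.0971)) = 2·arctan(0.16921) ≈ 19.2079°.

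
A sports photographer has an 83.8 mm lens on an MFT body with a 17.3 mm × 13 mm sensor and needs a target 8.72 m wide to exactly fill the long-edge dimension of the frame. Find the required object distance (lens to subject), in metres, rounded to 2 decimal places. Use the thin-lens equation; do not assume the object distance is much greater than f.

W: 8.72 m = 8720 mm.
Magnification m = w/W = dᵢ/dₒ; combined with 1/f = 1/dₒ + 1/dᵢ this gives dₒ = f·(1 + W/w).
dₒ = 83.8 mm × (1 + 8720/17.3) = 83.8 × 505.0462 ≈ 42322.875 mm = 42.3229 m.

42.32 m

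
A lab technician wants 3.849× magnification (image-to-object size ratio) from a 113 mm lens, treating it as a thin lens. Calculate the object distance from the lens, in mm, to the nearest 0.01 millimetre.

142.36 mm

With m = dᵢ/dₒ and 1/f = 1/dₒ + 1/dᵢ, substituting dᵢ = m·dₒ gives 1/f = (1 + 1/m)/dₒ, hence dₒ = f·(1 + 1/m).
dₒ = 113 × (1 + 1/3.849) = 113 × 1.25981 ≈ 142.358 mm.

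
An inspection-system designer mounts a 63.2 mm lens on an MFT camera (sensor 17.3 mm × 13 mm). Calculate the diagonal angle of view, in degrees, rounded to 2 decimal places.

Sensor diagonal = √(17.3² + 13²) = √468.2900 ≈ 21.6400 mm.
Angle of view α = 2·arctan(d/2f) with d = 21.6400 mm and f = 63.2 mm.
d/2f = 0.17120; arctan(0.17120) ≈ 9.7150°, so α ≈ 19.4300°.

19.43°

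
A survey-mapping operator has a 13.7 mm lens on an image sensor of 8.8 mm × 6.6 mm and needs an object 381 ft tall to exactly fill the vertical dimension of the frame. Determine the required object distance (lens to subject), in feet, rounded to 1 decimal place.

790.9 ft

W: 381 ft × 304.8 mm/ft = 116128.80 mm.
Magnification m = h/W = dᵢ/dₒ; combined with 1/f = 1/dₒ + 1/dᵢ this gives dₒ = f·(1 + W/h).
dₒ = 13.7 mm × (1 + 116129/6.6) = 13.7 × 17596.2722 ≈ 241068.929 mm = 241068.929/304.8 ft = 790.909 ft.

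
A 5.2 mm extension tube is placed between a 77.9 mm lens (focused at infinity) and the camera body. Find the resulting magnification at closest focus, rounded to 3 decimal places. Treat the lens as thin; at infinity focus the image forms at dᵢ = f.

The tube moves the image plane from f to f + e, so dᵢ = 77.9 + 5.2 = 83.1 mm. Focus is achieved when 1/f = 1/dₒ + 1/dᵢ, giving dₒ = 1/(1/f − 1/(f+e)).
Magnification m = dᵢ/dₒ = (f+e)·(1/f − 1/(f+e)) = e/f = 5.2/77.9 ≈ 0.0668.

0.067×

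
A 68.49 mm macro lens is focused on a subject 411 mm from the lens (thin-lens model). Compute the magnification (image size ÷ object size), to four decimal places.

Thin lens: 1/f = 1/dₒ + 1/dᵢ → 1/dᵢ = 1/68.49 − 1/411 = 0.0121676 mm⁻¹, so dᵢ ≈ 82.1856 mm.
Magnification m = dᵢ/dₒ = 82.1856/411 ≈ 0.19996.

0.2000×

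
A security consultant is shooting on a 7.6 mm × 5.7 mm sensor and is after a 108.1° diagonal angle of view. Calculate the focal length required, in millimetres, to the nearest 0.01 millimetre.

Sensor diagonal = √(7.6² + 5.7²) = √90.2500 ≈ 9.5000 mm.
From α = 2·arctan(d/2f) we get f = d / (2·tan(α/2)).
With d = 9.5000 mm and α/2 = 54.05°, tan(α/2) ≈ 1.37891, so f ≈ 9.5000 / 2.75782 ≈ 3.4447 mm.

3.44 mm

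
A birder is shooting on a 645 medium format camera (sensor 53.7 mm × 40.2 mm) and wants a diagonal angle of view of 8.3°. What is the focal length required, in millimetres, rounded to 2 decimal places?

Sensor diagonal = √(53.7² + 40.2²) = √4499.7300 ≈ 67.0800 mm.
From α = 2·arctan(d/2f) we get f = d / (2·tan(α/2)).
With d = 67.0800 mm and α/2 = 4.15°, tan(α/2) ≈ 0.07256, so f ≈ 67.0800 / 0.14512 ≈ 462.2505 mm.

462.25 mm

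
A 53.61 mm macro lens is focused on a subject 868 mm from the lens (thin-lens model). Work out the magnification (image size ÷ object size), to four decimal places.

Thin lens: 1/f = 1/dₒ + 1/dᵢ → 1/dᵢ = 1/53.61 − 1/868 = 0.0175012 mm⁻¹, so dᵢ ≈ 57.1391 mm.
Magnification m = dᵢ/dₒ = 57.1391/868 ≈ 0.06583.

0.0658×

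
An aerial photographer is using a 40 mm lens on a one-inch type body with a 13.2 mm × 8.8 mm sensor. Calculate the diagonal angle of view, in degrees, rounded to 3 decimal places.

Sensor diagonal = √(13.2² + 8.8²) = √251.6800 ≈ 15.8644 mm.
Angle of view α = 2·arctan(d/2f) with d = 15.8644 mm and f = 40 mm.
d/2f = 0.19831; arctan(0.19831) ≈ 11.2165°, so α ≈ 22.4331°.

22.433°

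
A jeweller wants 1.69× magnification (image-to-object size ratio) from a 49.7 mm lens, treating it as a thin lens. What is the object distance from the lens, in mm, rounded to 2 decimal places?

79.11 mm

With m = dᵢ/dₒ and 1/f = 1/dₒ + 1/dᵢ, substituting dᵢ = m·dₒ gives 1/f = (1 + 1/m)/dₒ, hence dₒ = f·(1 + 1/m).
dₒ = 49.7 × (1 + 1/1.69) = 49.7 × 1.59172 ≈ 79.108 mm.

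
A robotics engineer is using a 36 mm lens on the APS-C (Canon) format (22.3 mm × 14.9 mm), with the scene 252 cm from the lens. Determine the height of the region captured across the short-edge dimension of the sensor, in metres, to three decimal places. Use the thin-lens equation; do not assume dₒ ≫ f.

1.028 m

dₒ: 252 cm = 2520 mm.
Similar triangles through the lens centre give W/dₒ = h/dᵢ; with 1/f = 1/dₒ + 1/dᵢ this gives W = h·(dₒ − f)/f.
W = 14.9 mm × (2520 − 36) / 36 = 14.9 × 69.0000 ≈ 1028.100 mm = 1.0281 m.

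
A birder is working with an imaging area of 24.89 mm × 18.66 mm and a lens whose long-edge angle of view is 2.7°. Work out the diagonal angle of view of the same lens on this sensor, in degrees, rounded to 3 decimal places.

3.374°

From the long-edge AOV: f = 24.89 / (2·tan(1.35°)) = 24.89 / 0.04713 ≈ 528.0845 mm.
Sensor diagonal = √(24.89² + 18.66²) = √967.7077 ≈ 31.1080 mm.
Diagonal AOV = 2·arctan(31.1080 / (2 × 528.0845)) = 2·arctan(0.02945) ≈ 3.3742°.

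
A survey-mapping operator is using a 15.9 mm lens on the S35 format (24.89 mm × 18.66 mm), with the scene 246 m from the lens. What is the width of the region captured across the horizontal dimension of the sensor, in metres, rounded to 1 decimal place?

dₒ: 246 m = 246000 mm.
Similar triangles through the lens centre give W/dₒ = w/dᵢ; with 1/f = 1/dₒ + 1/dᵢ this gives W = w·(dₒ − f)/f.
W = 24.89 mm × (246000 − 15.9) / 15.9 = 24.89 × 15470.6981 ≈ 385065.676 mm = 385.066 m.

385.1 m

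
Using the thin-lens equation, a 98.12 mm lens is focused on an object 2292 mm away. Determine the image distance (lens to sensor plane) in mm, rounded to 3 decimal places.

1/dᵢ = 1/f − 1/dₒ = 1/98.12 − 1/2292 = 0.0097553 mm⁻¹.
dᵢ = 1/0.0097553 ≈ 102.5084 mm.

102.508 mm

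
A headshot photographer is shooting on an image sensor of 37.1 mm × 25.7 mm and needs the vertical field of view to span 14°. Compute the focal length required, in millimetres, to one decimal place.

104.7 mm

From α = 2·arctan(h/2f) we get f = h / (2·tan(α/2)).
With h = 25.7 mm and α/2 = 7°, tan(α/2) ≈ 0.12278, so f ≈ 25.7 / 0.24557 ≈ 104.6549 mm.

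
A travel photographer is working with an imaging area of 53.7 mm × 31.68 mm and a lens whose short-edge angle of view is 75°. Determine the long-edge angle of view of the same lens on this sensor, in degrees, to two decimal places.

From the short-edge AOV: f = 31.68 / (2·tan(37.5°)) = 31.68 / 1.53465 ≈ 20.6431 mm.
Long-edge AOV = 2·arctan(53.7 / (2 × 20.6431)) = 2·arctan(1.30068) ≈ 104.8917°.

104.89°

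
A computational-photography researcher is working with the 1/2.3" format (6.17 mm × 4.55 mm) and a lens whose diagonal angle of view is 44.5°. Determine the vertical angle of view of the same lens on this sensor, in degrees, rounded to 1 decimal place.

27.3°

Sensor diagonal = √(6.17² + 4.55²) = √58.7714 ≈ 7.6663 mm.
From the diagonal AOV: f = 7.6663 / (2·tan(22.25°)) = 7.6663 / 0.81822 ≈ 9.3694 mm.
Vertical AOV = 2·arctan(4.55 / (2 × 9.3694)) = 2·arctan(0.24281) ≈ 27.2959°.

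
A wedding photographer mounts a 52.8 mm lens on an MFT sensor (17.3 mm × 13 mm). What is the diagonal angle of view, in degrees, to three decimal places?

23.162°

Sensor diagonal = √(17.3² + 13²) = √468.2900 ≈ 21.6400 mm.
Angle of view α = 2·arctan(d/2f) with d = 21.6400 mm and f = 52.8 mm.
d/2f = 0.20492; arctan(0.20492) ≈ 11.5810°, so α ≈ 23.1619°.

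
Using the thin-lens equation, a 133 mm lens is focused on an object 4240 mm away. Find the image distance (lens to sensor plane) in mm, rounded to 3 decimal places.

1/dᵢ = 1/f − 1/dₒ = 1/133 − 1/4240 = 0.0072829 mm⁻¹.
dᵢ = 1/0.0072829 ≈ 137.3070 mm.

137.307 mm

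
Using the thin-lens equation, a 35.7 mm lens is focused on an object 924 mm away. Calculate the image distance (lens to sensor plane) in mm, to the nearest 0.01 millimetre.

37.13 mm

1/dᵢ = 1/f − 1/dₒ = 1/35.7 − 1/924 = 0.0269290 mm⁻¹.
dᵢ = 1/0.0269290 ≈ 37.1348 mm.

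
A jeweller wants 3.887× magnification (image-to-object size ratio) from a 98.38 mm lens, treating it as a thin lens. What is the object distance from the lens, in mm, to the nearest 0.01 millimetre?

With m = dᵢ/dₒ and 1/f = 1/dₒ + 1/dᵢ, substituting dᵢ = m·dₒ gives 1/f = (1 + 1/m)/dₒ, hence dₒ = f·(1 + 1/m).
dₒ = 98.38 × (1 + 1/3.887) = 98.38 × 1.25727 ≈ 123.690 mm.

123.69 mm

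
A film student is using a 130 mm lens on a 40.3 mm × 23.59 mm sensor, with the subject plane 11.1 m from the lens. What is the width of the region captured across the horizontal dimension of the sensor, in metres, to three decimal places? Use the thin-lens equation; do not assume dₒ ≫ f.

dₒ: 11.1 m = 11100 mm.
Similar triangles through the lens centre give W/dₒ = w/dᵢ; with 1/f = 1/dₒ + 1/dᵢ this gives W = w·(dₒ − f)/f.
W = 40.3 mm × (11100 − 130) / 130 = 40.3 × 84.3846 ≈ 3400.700 mm = 3.4007 m.

3.401 m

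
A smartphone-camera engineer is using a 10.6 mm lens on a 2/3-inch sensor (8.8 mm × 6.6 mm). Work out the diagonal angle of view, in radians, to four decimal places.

0.9573 rad

Sensor diagonal = √(8.8² + 6.6²) = √121.0000 ≈ 11.0000 mm.
Angle of view α = 2·arctan(d/2f) with d = 11.0000 mm and f = 10.6 mm.
d/2f = 0.51887; arctan(0.51887) ≈ 0.4786 rad, so α ≈ 0.9573 rad.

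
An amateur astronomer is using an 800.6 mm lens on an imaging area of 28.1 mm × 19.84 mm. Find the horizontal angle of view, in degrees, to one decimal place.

2.0°

Angle of view α = 2·arctan(w/2f) with w = 28.1 mm and f = 800.6 mm.
w/2f = 0.01755; arctan(0.01755) ≈ 1.0054°, so α ≈ 2.0108°.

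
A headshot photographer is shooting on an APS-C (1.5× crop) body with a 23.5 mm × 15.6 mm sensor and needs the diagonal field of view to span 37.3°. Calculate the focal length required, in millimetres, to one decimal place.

Sensor diagonal = √(23.5² + 15.6²) = √795.6100 ≈ 28.2066 mm.
From α = 2·arctan(d/2f) we get f = d / (2·tan(α/2)).
With d = 28.2066 mm and α/2 = 18.65°, tan(α/2) ≈ 0.33751, so f ≈ 28.2066 / 0.67502 ≈ 41.7864 mm.

41.8 mm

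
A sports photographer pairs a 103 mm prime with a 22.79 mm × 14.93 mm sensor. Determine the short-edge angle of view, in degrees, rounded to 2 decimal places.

Angle of view α = 2·arctan(h/2f) with h = 14.93 mm and f = 103 mm.
h/2f = 0.07248; arctan(0.07248) ≈ 4.1453°, so α ≈ 8.2906°.

8.29°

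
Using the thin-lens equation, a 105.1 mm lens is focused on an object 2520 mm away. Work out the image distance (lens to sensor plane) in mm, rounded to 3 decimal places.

109.674 mm

1/dᵢ = 1/f − 1/dₒ = 1/105.1 − 1/2520 = 0.0091179 mm⁻¹.
dᵢ = 1/0.0091179 ≈ 109.6741 mm.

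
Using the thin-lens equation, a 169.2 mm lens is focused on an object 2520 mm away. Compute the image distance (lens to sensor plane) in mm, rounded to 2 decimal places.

181.38 mm

1/dᵢ = 1/f − 1/dₒ = 1/169.2 − 1/2520 = 0.0055133 mm⁻¹.
dᵢ = 1/0.0055133 ≈ 181.3783 mm.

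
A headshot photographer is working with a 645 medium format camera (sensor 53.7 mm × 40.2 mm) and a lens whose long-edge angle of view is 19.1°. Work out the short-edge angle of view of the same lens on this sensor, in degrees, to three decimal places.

From the long-edge AOV: f = 53.7 / (2·tan(9.55°)) = 53.7 / 0.33648 ≈ 159.5936 mm.
Short-edge AOV = 2·arctan(40.2 / (2 × 159.5936)) = 2·arctan(0.12594) ≈ 14.3566°.

14.357°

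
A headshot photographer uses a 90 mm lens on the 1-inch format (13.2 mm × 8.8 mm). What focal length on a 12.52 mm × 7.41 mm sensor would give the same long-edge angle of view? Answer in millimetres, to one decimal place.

85.4 mm

Equal angle of view means equal width/f ratio, so f₂ = f₁ · (width₂/width₁) = 90 × 12.52/13.2.
f₂ = 90 × 0.94848 ≈ 85.364 mm.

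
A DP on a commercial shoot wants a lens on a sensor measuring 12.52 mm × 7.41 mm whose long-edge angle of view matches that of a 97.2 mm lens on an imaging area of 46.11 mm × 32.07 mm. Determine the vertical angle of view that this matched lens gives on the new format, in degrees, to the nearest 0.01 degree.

15.98°

Equal long-edge AOV ⇒ f₂ = f₁ · 12.52/46.11 = 97.2 × 0.27152 ≈ 26.3922 mm.
Vertical AOV on the new format = 2·arctan(7.41 / (2 × 26.3922)) = 2·arctan(0.14038) ≈ 15.9822°.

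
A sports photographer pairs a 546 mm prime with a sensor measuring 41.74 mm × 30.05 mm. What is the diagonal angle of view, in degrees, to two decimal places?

Sensor diagonal = √(41.74² + 30.05²) = √2645.2301 ≈ 51.4318 mm.
Angle of view α = 2·arctan(d/2f) with d = 51.4318 mm and f = 546 mm.
d/2f = 0.04710; arctan(0.04710) ≈ 2.6966°, so α ≈ 5.3931°.

5.39°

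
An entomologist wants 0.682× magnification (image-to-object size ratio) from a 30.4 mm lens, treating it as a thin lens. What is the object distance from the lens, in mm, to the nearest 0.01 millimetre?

74.97 mm

With m = dᵢ/dₒ and 1/f = 1/dₒ + 1/dᵢ, substituting dᵢ = m·dₒ gives 1/f = (1 + 1/m)/dₒ, hence dₒ = f·(1 + 1/m).
dₒ = 30.4 × (1 + 1/0.682) = 30.4 × 2.46628 ≈ 74.975 mm.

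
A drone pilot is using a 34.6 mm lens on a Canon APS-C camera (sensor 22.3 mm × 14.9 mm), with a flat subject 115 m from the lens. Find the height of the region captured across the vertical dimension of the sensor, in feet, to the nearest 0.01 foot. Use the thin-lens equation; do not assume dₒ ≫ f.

dₒ: 115 m = 115000 mm.
Similar triangles through the lens centre give W/dₒ = h/dᵢ; with 1/f = 1/dₒ + 1/dᵢ this gives W = h·(dₒ − f)/f.
W = 14.9 mm × (115000 − 34.6) / 34.6 = 14.9 × 3322.6994 ≈ 49508.221 mm = 49508.221/304.8 ft = 162.429 ft.

162.43 ft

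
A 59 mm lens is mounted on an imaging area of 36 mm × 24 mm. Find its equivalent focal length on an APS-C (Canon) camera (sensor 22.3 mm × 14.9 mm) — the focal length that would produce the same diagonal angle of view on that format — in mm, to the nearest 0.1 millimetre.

Sensor diagonal = √(36² + 24²) = √1872.0000 ≈ 43.2666 mm.
Sensor diagonal = √(22.3² + 14.9²) = √719.3000 ≈ 26.8198 mm.
Equal angle of view means equal diagonal/f ratio, so f₂ = f₁ · (diagonal₂/diagonal₁) = 59 × 26.8198/43.2666.
f₂ = 59 × 0.61987 ≈ 36.572 mm.

36.6 mm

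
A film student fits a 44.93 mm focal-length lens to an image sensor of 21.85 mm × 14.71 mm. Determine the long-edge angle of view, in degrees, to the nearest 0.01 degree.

Angle of view α = 2·arctan(w/2f) with w = 21.85 mm and f = 44.93 mm.
w/2f = 0.24316; arctan(0.24316) ≈ 13.6666°, so α ≈ 27.3332°.

27.33°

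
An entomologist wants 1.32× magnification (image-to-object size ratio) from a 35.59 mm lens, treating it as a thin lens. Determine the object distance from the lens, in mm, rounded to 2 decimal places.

With m = dᵢ/dₒ and 1/f = 1/dₒ + 1/dᵢ, substituting dᵢ = m·dₒ gives 1/f = (1 + 1/m)/dₒ, hence dₒ = f·(1 + 1/m).
dₒ = 35.59 × (1 + 1/1.32) = 35.59 × 1.75758 ≈ 62.552 mm.

62.55 mm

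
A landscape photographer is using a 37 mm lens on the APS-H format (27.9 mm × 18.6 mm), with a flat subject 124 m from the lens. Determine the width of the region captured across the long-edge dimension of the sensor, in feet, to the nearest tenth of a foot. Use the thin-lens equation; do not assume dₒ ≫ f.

dₒ: 124 m = 124000 mm.
Similar triangles through the lens centre give W/dₒ = w/dᵢ; with 1/f = 1/dₒ + 1/dᵢ this gives W = w·(dₒ − f)/f.
W = 27.9 mm × (124000 − 37) / 37 = 27.9 × 3350.3514 ≈ 93474.803 mm = 93474.803/304.8 ft = 306.676 ft.

306.7 ft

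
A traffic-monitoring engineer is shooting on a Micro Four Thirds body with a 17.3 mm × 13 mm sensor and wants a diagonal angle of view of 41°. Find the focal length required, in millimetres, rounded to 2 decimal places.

28.94 mm

Sensor diagonal = √(17.3² + 13²) = √468.2900 ≈ 21.6400 mm.
From α = 2·arctan(d/2f) we get f = d / (2·tan(α/2)).
With d = 21.6400 mm and α/2 = 20.5°, tan(α/2) ≈ 0.37388, so f ≈ 21.6400 / 0.74777 ≈ 28.9394 mm.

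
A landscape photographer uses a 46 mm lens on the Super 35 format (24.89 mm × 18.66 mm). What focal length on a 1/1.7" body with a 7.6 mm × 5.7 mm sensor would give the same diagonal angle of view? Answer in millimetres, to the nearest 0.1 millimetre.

14.0 mm

Sensor diagonal = √(24.89² + 18.66²) = √967.7077 ≈ 31.1080 mm.
Sensor diagonal = √(7.6² + 5.7²) = √90.2500 ≈ 9.5000 mm.
Equal angle of view means equal diagonal/f ratio, so f₂ = f₁ · (diagonal₂/diagonal₁) = 46 × 9.5000/31.1080.
f₂ = 46 × 0.30539 ≈ 14.048 mm.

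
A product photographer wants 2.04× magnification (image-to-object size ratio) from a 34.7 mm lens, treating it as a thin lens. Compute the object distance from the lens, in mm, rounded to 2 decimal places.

With m = dᵢ/dₒ and 1/f = 1/dₒ + 1/dᵢ, substituting dᵢ = m·dₒ gives 1/f = (1 + 1/m)/dₒ, hence dₒ = f·(1 + 1/m).
dₒ = 34.7 × (1 + 1/2.04) = 34.7 × 1.49020 ≈ 51.710 mm.

51.71 mm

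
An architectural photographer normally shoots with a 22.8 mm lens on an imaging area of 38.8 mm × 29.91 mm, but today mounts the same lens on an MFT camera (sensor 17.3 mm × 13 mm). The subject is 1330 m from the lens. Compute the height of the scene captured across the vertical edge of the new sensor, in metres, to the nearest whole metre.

758 m

The focal length stays 22.8 mm; the relevant sensor dimension is now h = 13 mm. Object distance dₒ = 1330 m = 1.33e+06 mm.
Thin-lens field height W = h·(dₒ − f)/f = 13 × (1.33e+06 − 22.8)/22.8 ≈ 758320.333 mm = 758.32 m.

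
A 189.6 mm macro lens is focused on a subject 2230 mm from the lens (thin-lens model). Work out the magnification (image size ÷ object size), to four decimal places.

Thin lens: 1/f = 1/dₒ + 1/dᵢ → 1/dᵢ = 1/189.6 − 1/2230 = 0.0048258 mm⁻¹, so dᵢ ≈ 207.2182 mm.
Magnification m = dᵢ/dₒ = 207.2182/2230 ≈ 0.09292.

0.0929×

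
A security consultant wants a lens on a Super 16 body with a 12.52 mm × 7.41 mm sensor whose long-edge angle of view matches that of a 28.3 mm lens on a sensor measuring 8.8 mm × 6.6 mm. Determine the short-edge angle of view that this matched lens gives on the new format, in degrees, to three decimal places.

10.515°

Equal long-edge AOV ⇒ f₂ = f₁ · 12.52/8.8 = 28.3 × 1.42273 ≈ 40.2632 mm.
Short-edge AOV on the new format = 2·arctan(7.41 / (2 × 40.2632)) = 2·arctan(0.09202) ≈ 10.5151°.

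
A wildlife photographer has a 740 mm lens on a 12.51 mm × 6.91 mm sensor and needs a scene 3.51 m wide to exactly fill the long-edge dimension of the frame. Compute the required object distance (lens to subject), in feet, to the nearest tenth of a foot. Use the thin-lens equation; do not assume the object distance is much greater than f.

W: 3.51 m = 3510 mm.
Magnification m = w/W = dᵢ/dₒ; combined with 1/f = 1/dₒ + 1/dᵢ this gives dₒ = f·(1 + W/w).
dₒ = 740 mm × (1 + 3510/12.51) = 740 × 281.5755 ≈ 208365.899 mm = 208365.899/304.8 ft = 683.615 ft.

683.6 ft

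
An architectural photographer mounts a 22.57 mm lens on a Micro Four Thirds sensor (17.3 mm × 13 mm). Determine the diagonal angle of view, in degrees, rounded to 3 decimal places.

Sensor diagonal = √(17.3² + 13²) = √468.2900 ≈ 21.6400 mm.
Angle of view α = 2·arctan(d/2f) with d = 21.6400 mm and f = 22.57 mm.
d/2f = 0.47940; arctan(0.47940) ≈ 25.6129°, so α ≈ 51.2259°.

51.226°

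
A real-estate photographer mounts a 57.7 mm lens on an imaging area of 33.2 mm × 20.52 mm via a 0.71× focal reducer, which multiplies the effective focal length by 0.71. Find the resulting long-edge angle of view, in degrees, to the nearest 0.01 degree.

Effective focal length f = 57.7 × 0.71 = 40.967 mm.
α = 2·arctan(33.2 / (2 × 40.967)) = 2·arctan(0.40520) ≈ 44.1160°.

44.12°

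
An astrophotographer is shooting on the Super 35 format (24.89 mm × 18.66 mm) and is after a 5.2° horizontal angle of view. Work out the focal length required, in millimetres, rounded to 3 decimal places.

274.060 mm

From α = 2·arctan(w/2f) we get f = w / (2·tan(α/2)).
With w = 24.89 mm and α/2 = 2.6°, tan(α/2) ≈ 0.04541, so f ≈ 24.89 / 0.09082 ≈ 274.0602 mm.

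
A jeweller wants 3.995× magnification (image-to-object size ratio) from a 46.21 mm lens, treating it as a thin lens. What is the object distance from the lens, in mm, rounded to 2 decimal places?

57.78 mm

With m = dᵢ/dₒ and 1/f = 1/dₒ + 1/dᵢ, substituting dᵢ = m·dₒ gives 1/f = (1 + 1/m)/dₒ, hence dₒ = f·(1 + 1/m).
dₒ = 46.21 × (1 + 1/3.995) = 46.21 × 1.25031 ≈ 57.777 mm.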